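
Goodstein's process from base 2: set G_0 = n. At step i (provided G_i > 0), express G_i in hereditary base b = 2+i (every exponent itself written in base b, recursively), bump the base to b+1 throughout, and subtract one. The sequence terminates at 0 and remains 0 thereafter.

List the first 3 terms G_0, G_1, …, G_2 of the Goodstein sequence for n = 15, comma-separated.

15, 111, 1283

15 —HB2→ 2^(2 + 1) + 2^2 + 2 + 1 —bump→ 3^(3 + 1) + 3^3 + 3 + 1 = 112 —(−1)→ 111
111 —HB3→ 3^(3 + 1) + 3^3 + 3 —bump→ 4^(4 + 1) + 4^4 + 4 = 1284 —(−1)→ 1283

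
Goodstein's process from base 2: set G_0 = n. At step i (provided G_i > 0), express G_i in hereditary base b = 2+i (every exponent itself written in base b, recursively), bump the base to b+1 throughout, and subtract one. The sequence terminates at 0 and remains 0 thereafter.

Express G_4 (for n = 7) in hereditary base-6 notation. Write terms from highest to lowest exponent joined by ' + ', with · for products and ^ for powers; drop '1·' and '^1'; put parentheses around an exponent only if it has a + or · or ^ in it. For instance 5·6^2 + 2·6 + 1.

6^6 + 1

[0] 7 ≡ 2^2 + 2 + 1 (base 2). Lift 3: 31. −1: 30.
[1] 30 ≡ 3^3 + 3 (base 3). Lift 4: 260. −1: 259.
[2] 259 ≡ 4^4 + 3 (base 4). Lift 5: 3128. −1: 3127.
[3] 3127 ≡ 5^5 + 2 (base 5). Lift 6: 46658. −1: 46657.
[4] 46657 ≡ 6^6 + 1 (base 6). Lift 7: 823544. −1: 823543.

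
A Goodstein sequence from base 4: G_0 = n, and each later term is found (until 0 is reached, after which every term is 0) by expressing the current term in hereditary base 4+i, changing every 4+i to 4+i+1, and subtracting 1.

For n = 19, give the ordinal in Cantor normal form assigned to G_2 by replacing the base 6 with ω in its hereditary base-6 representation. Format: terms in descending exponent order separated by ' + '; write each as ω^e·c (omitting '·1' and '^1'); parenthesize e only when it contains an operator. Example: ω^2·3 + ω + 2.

base 4: 19 = 4^2 + 3; at 5: 5^2 + 3 = 28; next = 27
base 5: 27 = 5^2 + 2; at 6: 6^2 + 2 = 38; next = 37

ω^2 + 1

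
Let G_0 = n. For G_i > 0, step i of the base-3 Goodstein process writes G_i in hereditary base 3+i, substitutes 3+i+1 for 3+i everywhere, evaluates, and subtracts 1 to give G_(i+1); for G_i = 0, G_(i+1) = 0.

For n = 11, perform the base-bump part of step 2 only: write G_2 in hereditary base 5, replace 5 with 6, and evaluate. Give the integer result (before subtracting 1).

36

[0] 11 ≡ 3^2 + 2 (base 3). Lift 4: 18. −1: 17.
[1] 17 ≡ 4^2 + 1 (base 4). Lift 5: 26. −1: 25.
[2] 25 ≡ 5^2 (base 5). Lift 6: 36. −1: 35.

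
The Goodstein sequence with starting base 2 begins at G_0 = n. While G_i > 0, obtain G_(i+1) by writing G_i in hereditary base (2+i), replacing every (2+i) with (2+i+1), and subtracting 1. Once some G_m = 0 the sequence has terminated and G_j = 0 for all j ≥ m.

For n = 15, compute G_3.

18752

15 —HB2→ 2^(2 + 1) + 2^2 + 2 + 1 —bump→ 3^(3 + 1) + 3^3 + 3 + 1 = 112 —(−1)→ 111
111 —HB3→ 3^(3 + 1) + 3^3 + 3 —bump→ 4^(4 + 1) + 4^4 + 4 = 1284 —(−1)→ 1283
1283 —HB4→ 4^(4 + 1) + 4^4 + 3 —bump→ 5^(5 + 1) + 5^5 + 3 = 18753 —(−1)→ 18752
18752 —HB5→ 5^(5 + 1) + 5^5 + 2 —bump→ 6^(6 + 1) + 6^6 + 2 = 326594 —(−1)→ 326593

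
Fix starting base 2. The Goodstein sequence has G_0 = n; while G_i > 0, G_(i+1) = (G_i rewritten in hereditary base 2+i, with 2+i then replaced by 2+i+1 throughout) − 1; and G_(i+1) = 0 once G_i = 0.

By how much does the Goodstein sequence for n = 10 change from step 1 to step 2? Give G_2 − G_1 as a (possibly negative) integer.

base 2: 10 = 2^(2 + 1) + 2; at 3: 3^(3 + 1) + 3 = 84; next = 83
base 3: 83 = 3^(3 + 1) + 2; at 4: 4^(4 + 1) + 2 = 1026; next = 1025

942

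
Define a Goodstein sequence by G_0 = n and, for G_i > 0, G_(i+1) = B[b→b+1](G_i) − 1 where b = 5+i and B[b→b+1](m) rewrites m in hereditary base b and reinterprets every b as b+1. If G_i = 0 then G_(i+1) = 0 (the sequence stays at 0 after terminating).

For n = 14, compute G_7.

[0] 14 ≡ 2·5 + 4 (base 5). Lift 6: 16. −1: 15.
[1] 15 ≡ 2·6 + 3 (base 6). Lift 7: 17. −1: 16.
[2] 16 ≡ 2·7 + 2 (base 7). Lift 8: 18. −1: 17.
[3] 17 ≡ 2·8 + 1 (base 8). Lift 9: 19. −1: 18.
[4] 18 ≡ 2·9 (base 9). Lift 10: 20. −1: 19.
[5] 19 ≡ 10 + 9 (base 10). Lift 11: 20. −1: 19.
[6] 19 ≡ 11 + 8 (base 11). Lift 12: 20. −1: 19.
[7] 19 ≡ 12 + 7 (base 12). Lift 13: 20. −1: 19.

19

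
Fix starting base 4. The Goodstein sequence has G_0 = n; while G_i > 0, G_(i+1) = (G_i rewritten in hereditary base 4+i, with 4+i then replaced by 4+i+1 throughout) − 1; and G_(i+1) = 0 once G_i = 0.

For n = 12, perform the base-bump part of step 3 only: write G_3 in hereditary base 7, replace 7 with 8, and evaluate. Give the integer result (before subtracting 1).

step 0: 12 = 3·4; sub 5 for 4: 3·5; = 15; G_1 = 15−1 = 14
step 1: 14 = 2·5 + 4; sub 6 for 5: 2·6 + 4; = 16; G_2 = 16−1 = 15
step 2: 15 = 2·6 + 3; sub 7 for 6: 2·7 + 3; = 17; G_3 = 17−1 = 16

18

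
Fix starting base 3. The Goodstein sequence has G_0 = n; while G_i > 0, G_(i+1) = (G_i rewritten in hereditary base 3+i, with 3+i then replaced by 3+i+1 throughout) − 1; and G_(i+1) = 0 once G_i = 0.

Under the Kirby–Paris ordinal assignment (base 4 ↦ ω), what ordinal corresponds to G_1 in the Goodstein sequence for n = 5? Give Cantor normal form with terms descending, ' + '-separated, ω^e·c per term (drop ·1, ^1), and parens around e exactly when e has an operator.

[0] 5 ≡ 3 + 2 (base 3). Lift 4: 6. −1: 5.
[1] 5 ≡ 4 + 1 (base 4). Lift 5: 6. −1: 5.

ω + 1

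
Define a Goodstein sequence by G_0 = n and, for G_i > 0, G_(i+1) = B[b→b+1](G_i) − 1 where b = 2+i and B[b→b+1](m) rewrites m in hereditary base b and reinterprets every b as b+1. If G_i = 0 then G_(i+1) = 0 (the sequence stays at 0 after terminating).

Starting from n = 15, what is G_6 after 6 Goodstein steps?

150994943

(0) 15|_2 = 2^(2 + 1) + 2^2 + 2 + 1 ↦ 3^(3 + 1) + 3^3 + 3 + 1|_3 = 112 ⇒ 111
(1) 111|_3 = 3^(3 + 1) + 3^3 + 3 ↦ 4^(4 + 1) + 4^4 + 4|_4 = 1284 ⇒ 1283
(2) 1283|_4 = 4^(4 + 1) + 4^4 + 3 ↦ 5^(5 + 1) + 5^5 + 3|_5 = 18753 ⇒ 18752
(3) 18752|_5 = 5^(5 + 1) + 5^5 + 2 ↦ 6^(6 + 1) + 6^6 + 2|_6 = 326594 ⇒ 326593
(4) 326593|_6 = 6^(6 + 1) + 6^6 + 1 ↦ 7^(7 + 1) + 7^7 + 1|_7 = 6588345 ⇒ 6588344
(5) 6588344|_7 = 7^(7 + 1) + 7^7 ↦ 8^(8 + 1) + 8^8|_8 = 150994944 ⇒ 150994943
(6) 150994943|_8 = 8^(8 + 1) + 7·8^7 + 7·8^6 + 7·8^5 + 7·8^4 + 7·8^3 + 7·8^2 + 7·8 + 7 ↦ 9^(9 + 1) + 7·9^7 + 7·9^6 + 7·9^5 + 7·9^4 + 7·9^3 + 7·9^2 + 7·9 + 7|_9 = 3524450281 ⇒ 3524450280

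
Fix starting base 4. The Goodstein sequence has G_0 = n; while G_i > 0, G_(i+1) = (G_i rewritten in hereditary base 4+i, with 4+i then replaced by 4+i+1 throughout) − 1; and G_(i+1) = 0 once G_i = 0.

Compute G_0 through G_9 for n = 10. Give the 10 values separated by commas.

10, 11, 12, 13, 13, 13, 13, 13, 13, 13

G_0=10  [base 4] 2·4 + 2  →[4↦5]→  2·5 + 2 = 12  −1 ⇒ G_1=11
G_1=11  [base 5] 2·5 + 1  →[5↦6]→  2·6 + 1 = 13  −1 ⇒ G_2=12
G_2=12  [base 6] 2·6  →[6↦7]→  2·7 = 14  −1 ⇒ G_3=13
G_3=13  [base 7] 7 + 6  →[7↦8]→  8 + 6 = 14  −1 ⇒ G_4=13
G_4=13  [base 8] 8 + 5  →[8↦9]→  9 + 5 = 14  −1 ⇒ G_5=13
G_5=13  [base 9] 9 + 4  →[9↦10]→  10 + 4 = 14  −1 ⇒ G_6=13
G_6=13  [base 10] 10 + 3  →[10↦11]→  11 + 3 = 14  −1 ⇒ G_7=13
G_7=13  [base 11] 11 + 2  →[11↦12]→  12 + 2 = 14  −1 ⇒ G_8=13
G_8=13  [base 12] 12 + 1  →[12↦13]→  13 + 1 = 14  −1 ⇒ G_9=13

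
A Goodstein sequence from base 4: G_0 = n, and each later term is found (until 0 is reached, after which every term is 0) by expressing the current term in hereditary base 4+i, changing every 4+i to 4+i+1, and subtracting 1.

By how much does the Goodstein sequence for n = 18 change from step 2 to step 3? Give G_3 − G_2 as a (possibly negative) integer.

i=0: 18 = 4^2 + 2 (b=4); 4→5: 5^2 + 2 = 27; 27−1 = 26
i=1: 26 = 5^2 + 1 (b=5); 5→6: 6^2 + 1 = 37; 37−1 = 36
i=2: 36 = 6^2 (b=6); 6→7: 7^2 = 49; 49−1 = 48

12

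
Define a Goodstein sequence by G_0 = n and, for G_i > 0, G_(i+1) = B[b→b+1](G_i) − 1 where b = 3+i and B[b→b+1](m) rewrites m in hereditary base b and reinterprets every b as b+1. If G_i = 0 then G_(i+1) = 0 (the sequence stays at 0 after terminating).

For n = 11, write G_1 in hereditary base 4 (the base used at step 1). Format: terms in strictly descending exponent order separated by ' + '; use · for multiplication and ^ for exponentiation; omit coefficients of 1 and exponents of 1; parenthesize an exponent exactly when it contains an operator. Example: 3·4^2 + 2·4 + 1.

4^2 + 1

i=0: 11 = 3^2 + 2 (b=3); 3→4: 4^2 + 2 = 18; 18−1 = 17
i=1: 17 = 4^2 + 1 (b=4); 4→5: 5^2 + 1 = 26; 26−1 = 25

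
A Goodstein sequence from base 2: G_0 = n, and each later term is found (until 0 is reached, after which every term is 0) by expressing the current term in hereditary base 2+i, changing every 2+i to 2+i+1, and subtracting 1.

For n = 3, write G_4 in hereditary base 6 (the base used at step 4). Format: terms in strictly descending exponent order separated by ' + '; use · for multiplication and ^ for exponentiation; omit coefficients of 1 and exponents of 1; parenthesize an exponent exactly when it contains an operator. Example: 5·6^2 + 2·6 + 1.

1

base 2: 3 = 2 + 1; at 3: 3 + 1 = 4; next = 3
base 3: 3 = 3; at 4: 4 = 4; next = 3
base 4: 3 = 3; at 5: 3 = 3; next = 2
base 5: 2 = 2; at 6: 2 = 2; next = 1
base 6: 1 = 1; at 7: 1 = 1; next = 0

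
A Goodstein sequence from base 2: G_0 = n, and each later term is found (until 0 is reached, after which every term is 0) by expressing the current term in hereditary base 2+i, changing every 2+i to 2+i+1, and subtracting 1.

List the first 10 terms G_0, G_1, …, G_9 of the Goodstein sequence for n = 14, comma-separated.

14, 110, 1281, 18750, 326591, 5862840, 134404971, 3487116548, 100000555551, 3138429262496

(0) 14|_2 = 2^(2 + 1) + 2^2 + 2 ↦ 3^(3 + 1) + 3^3 + 3|_3 = 111 ⇒ 110
(1) 110|_3 = 3^(3 + 1) + 3^3 + 2 ↦ 4^(4 + 1) + 4^4 + 2|_4 = 1282 ⇒ 1281
(2) 1281|_4 = 4^(4 + 1) + 4^4 + 1 ↦ 5^(5 + 1) + 5^5 + 1|_5 = 18751 ⇒ 18750
(3) 18750|_5 = 5^(5 + 1) + 5^5 ↦ 6^(6 + 1) + 6^6|_6 = 326592 ⇒ 326591
(4) 326591|_6 = 6^(6 + 1) + 5·6^5 + 5·6^4 + 5·6^3 + 5·6^2 + 5·6 + 5 ↦ 7^(7 + 1) + 5·7^5 + 5·7^4 + 5·7^3 + 5·7^2 + 5·7 + 5|_7 = 5862841 ⇒ 5862840
(5) 5862840|_7 = 7^(7 + 1) + 5·7^5 + 5·7^4 + 5·7^3 + 5·7^2 + 5·7 + 4 ↦ 8^(8 + 1) + 5·8^5 + 5·8^4 + 5·8^3 + 5·8^2 + 5·8 + 4|_8 = 134404972 ⇒ 134404971
(6) 134404971|_8 = 8^(8 + 1) + 5·8^5 + 5·8^4 + 5·8^3 + 5·8^2 + 5·8 + 3 ↦ 9^(9 + 1) + 5·9^5 + 5·9^4 + 5·9^3 + 5·9^2 + 5·9 + 3|_9 = 3487116549 ⇒ 3487116548
(7) 3487116548|_9 = 9^(9 + 1) + 5·9^5 + 5·9^4 + 5·9^3 + 5·9^2 + 5·9 + 2 ↦ 10^(10 + 1) + 5·10^5 + 5·10^4 + 5·10^3 + 5·10^2 + 5·10 + 2|_10 = 100000555552 ⇒ 100000555551
(8) 100000555551|_10 = 10^(10 + 1) + 5·10^5 + 5·10^4 + 5·10^3 + 5·10^2 + 5·10 + 1 ↦ 11^(11 + 1) + 5·11^5 + 5·11^4 + 5·11^3 + 5·11^2 + 5·11 + 1|_11 = 3138429262497 ⇒ 3138429262496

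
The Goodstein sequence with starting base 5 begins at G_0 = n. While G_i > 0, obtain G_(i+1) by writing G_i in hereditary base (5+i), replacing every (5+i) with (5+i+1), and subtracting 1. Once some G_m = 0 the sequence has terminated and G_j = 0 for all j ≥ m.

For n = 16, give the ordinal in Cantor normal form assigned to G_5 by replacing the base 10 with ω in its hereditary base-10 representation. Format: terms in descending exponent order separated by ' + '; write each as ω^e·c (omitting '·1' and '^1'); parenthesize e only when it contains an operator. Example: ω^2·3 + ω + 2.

ω·2 + 3

base 5: 16 = 3·5 + 1; at 6: 3·6 + 1 = 19; next = 18
base 6: 18 = 3·6; at 7: 3·7 = 21; next = 20
base 7: 20 = 2·7 + 6; at 8: 2·8 + 6 = 22; next = 21
base 8: 21 = 2·8 + 5; at 9: 2·9 + 5 = 23; next = 22
base 9: 22 = 2·9 + 4; at 10: 2·10 + 4 = 24; next = 23
base 10: 23 = 2·10 + 3; at 11: 2·11 + 3 = 25; next = 24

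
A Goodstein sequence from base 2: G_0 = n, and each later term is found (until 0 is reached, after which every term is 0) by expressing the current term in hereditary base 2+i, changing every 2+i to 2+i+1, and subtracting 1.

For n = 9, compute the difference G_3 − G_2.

8819

G_0=9  [base 2] 2^(2 + 1) + 1  →[2↦3]→  3^(3 + 1) + 1 = 82  −1 ⇒ G_1=81
G_1=81  [base 3] 3^(3 + 1)  →[3↦4]→  4^(4 + 1) = 1024  −1 ⇒ G_2=1023
G_2=1023  [base 4] 3·4^4 + 3·4^3 + 3·4^2 + 3·4 + 3  →[4↦5]→  3·5^5 + 3·5^3 + 3·5^2 + 3·5 + 3 = 9843  −1 ⇒ G_3=9842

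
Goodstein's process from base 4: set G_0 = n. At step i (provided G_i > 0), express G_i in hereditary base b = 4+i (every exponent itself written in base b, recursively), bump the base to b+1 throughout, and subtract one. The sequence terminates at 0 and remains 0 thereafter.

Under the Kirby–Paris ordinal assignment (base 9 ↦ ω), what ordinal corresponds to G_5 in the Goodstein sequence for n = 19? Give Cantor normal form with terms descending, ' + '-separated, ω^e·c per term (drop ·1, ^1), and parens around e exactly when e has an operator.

19 —HB4→ 4^2 + 3 —bump→ 5^2 + 3 = 28 —(−1)→ 27
27 —HB5→ 5^2 + 2 —bump→ 6^2 + 2 = 38 —(−1)→ 37
37 —HB6→ 6^2 + 1 —bump→ 7^2 + 1 = 50 —(−1)→ 49
49 —HB7→ 7^2 —bump→ 8^2 = 64 —(−1)→ 63
63 —HB8→ 7·8 + 7 —bump→ 7·9 + 7 = 70 —(−1)→ 69
69 —HB9→ 7·9 + 6 —bump→ 7·10 + 6 = 76 —(−1)→ 75

ω·7 + 6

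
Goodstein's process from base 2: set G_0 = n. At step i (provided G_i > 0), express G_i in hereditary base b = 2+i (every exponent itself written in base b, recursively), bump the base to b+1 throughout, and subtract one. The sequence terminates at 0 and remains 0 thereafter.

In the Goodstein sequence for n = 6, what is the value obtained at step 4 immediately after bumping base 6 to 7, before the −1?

98040

step 0: 6 = 2^2 + 2; sub 3 for 2: 3^3 + 3; = 30; G_1 = 30−1 = 29
step 1: 29 = 3^3 + 2; sub 4 for 3: 4^4 + 2; = 258; G_2 = 258−1 = 257
step 2: 257 = 4^4 + 1; sub 5 for 4: 5^5 + 1; = 3126; G_3 = 3126−1 = 3125
step 3: 3125 = 5^5; sub 6 for 5: 6^6; = 46656; G_4 = 46656−1 = 46655
step 4: 46655 = 5·6^5 + 5·6^4 + 5·6^3 + 5·6^2 + 5·6 + 5; sub 7 for 6: 5·7^5 + 5·7^4 + 5·7^3 + 5·7^2 + 5·7 + 5; = 98040; G_5 = 98040−1 = 98039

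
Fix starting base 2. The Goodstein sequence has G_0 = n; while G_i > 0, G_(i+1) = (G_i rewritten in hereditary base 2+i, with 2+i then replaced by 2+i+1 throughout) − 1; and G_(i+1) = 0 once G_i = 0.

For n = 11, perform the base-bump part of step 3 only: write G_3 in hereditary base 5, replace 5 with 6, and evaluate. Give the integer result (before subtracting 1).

11 —HB2→ 2^(2 + 1) + 2 + 1 —bump→ 3^(3 + 1) + 3 + 1 = 85 —(−1)→ 84
84 —HB3→ 3^(3 + 1) + 3 —bump→ 4^(4 + 1) + 4 = 1028 —(−1)→ 1027
1027 —HB4→ 4^(4 + 1) + 3 —bump→ 5^(5 + 1) + 3 = 15628 —(−1)→ 15627
15627 —HB5→ 5^(5 + 1) + 2 —bump→ 6^(6 + 1) + 2 = 279938 —(−1)→ 279937

279938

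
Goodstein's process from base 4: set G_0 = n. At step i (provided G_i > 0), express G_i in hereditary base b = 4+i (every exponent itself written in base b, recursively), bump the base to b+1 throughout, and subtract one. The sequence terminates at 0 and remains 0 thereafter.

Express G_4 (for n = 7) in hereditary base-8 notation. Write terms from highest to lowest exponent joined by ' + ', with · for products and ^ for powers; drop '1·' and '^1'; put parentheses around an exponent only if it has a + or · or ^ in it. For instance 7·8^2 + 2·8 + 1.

7

G_0=7  [base 4] 4 + 3  →[4↦5]→  5 + 3 = 8  −1 ⇒ G_1=7
G_1=7  [base 5] 5 + 2  →[5↦6]→  6 + 2 = 8  −1 ⇒ G_2=7
G_2=7  [base 6] 6 + 1  →[6↦7]→  7 + 1 = 8  −1 ⇒ G_3=7
G_3=7  [base 7] 7  →[7↦8]→  8 = 8  −1 ⇒ G_4=7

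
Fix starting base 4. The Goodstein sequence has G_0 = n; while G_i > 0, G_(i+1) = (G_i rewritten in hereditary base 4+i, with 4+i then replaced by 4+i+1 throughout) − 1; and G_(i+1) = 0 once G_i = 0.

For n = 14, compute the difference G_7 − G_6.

1

step 0: 14 = 3·4 + 2; sub 5 for 4: 3·5 + 2; = 17; G_1 = 17−1 = 16
step 1: 16 = 3·5 + 1; sub 6 for 5: 3·6 + 1; = 19; G_2 = 19−1 = 18
step 2: 18 = 3·6; sub 7 for 6: 3·7; = 21; G_3 = 21−1 = 20
step 3: 20 = 2·7 + 6; sub 8 for 7: 2·8 + 6; = 22; G_4 = 22−1 = 21
step 4: 21 = 2·8 + 5; sub 9 for 8: 2·9 + 5; = 23; G_5 = 23−1 = 22
step 5: 22 = 2·9 + 4; sub 10 for 9: 2·10 + 4; = 24; G_6 = 24−1 = 23
step 6: 23 = 2·10 + 3; sub 11 for 10: 2·11 + 3; = 25; G_7 = 25−1 = 24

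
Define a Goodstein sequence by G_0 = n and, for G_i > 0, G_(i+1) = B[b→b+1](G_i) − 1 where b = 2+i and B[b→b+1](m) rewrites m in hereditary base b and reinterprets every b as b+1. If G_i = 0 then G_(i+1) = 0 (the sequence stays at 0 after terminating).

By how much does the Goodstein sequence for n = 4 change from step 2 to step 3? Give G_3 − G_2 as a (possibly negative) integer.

base 2: 4 = 2^2; at 3: 3^3 = 27; next = 26
base 3: 26 = 2·3^2 + 2·3 + 2; at 4: 2·4^2 + 2·4 + 2 = 42; next = 41
base 4: 41 = 2·4^2 + 2·4 + 1; at 5: 2·5^2 + 2·5 + 1 = 61; next = 60

19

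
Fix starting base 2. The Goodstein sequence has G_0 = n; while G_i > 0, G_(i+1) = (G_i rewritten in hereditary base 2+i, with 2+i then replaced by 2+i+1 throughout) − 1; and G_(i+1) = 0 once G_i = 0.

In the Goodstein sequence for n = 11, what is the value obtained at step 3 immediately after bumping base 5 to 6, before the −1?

G_0=11  [base 2] 2^(2 + 1) + 2 + 1  →[2↦3]→  3^(3 + 1) + 3 + 1 = 85  −1 ⇒ G_1=84
G_1=84  [base 3] 3^(3 + 1) + 3  →[3↦4]→  4^(4 + 1) + 4 = 1028  −1 ⇒ G_2=1027
G_2=1027  [base 4] 4^(4 + 1) + 3  →[4↦5]→  5^(5 + 1) + 3 = 15628  −1 ⇒ G_3=15627
G_3=15627  [base 5] 5^(5 + 1) + 2  →[5↦6]→  6^(6 + 1) + 2 = 279938  −1 ⇒ G_4=279937

279938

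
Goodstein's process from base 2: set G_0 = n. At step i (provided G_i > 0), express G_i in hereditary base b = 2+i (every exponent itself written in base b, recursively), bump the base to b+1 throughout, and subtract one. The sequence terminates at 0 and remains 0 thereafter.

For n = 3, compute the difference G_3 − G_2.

-1

G_0=3  [base 2] 2 + 1  →[2↦3]→  3 + 1 = 4  −1 ⇒ G_1=3
G_1=3  [base 3] 3  →[3↦4]→  4 = 4  −1 ⇒ G_2=3
G_2=3  [base 4] 3  →[4↦5]→  3 = 3  −1 ⇒ G_3=2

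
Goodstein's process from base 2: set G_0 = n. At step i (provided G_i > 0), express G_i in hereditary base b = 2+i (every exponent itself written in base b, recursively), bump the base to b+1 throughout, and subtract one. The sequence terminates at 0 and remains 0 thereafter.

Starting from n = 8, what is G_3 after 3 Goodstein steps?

i=0: 8 = 2^(2 + 1) (b=2); 2→3: 3^(3 + 1) = 81; 81−1 = 80
i=1: 80 = 2·3^3 + 2·3^2 + 2·3 + 2 (b=3); 3→4: 2·4^4 + 2·4^2 + 2·4 + 2 = 554; 554−1 = 553
i=2: 553 = 2·4^4 + 2·4^2 + 2·4 + 1 (b=4); 4→5: 2·5^5 + 2·5^2 + 2·5 + 1 = 6311; 6311−1 = 6310
i=3: 6310 = 2·5^5 + 2·5^2 + 2·5 (b=5); 5→6: 2·6^6 + 2·6^2 + 2·6 = 93396; 93396−1 = 93395

6310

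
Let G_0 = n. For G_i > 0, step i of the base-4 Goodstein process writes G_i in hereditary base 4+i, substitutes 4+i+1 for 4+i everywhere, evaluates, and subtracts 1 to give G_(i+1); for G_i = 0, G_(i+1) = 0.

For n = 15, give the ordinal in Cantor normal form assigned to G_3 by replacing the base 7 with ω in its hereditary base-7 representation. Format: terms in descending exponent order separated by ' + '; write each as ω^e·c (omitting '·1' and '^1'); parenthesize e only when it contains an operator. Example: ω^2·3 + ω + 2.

15 —HB4→ 3·4 + 3 —bump→ 3·5 + 3 = 18 —(−1)→ 17
17 —HB5→ 3·5 + 2 —bump→ 3·6 + 2 = 20 —(−1)→ 19
19 —HB6→ 3·6 + 1 —bump→ 3·7 + 1 = 22 —(−1)→ 21
21 —HB7→ 3·7 —bump→ 3·8 = 24 —(−1)→ 23

ω·3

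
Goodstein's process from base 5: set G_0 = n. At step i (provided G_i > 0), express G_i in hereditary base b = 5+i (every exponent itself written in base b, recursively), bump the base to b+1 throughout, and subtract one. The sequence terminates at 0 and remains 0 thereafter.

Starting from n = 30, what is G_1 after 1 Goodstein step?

base 5: 30 = 5^2 + 5; at 6: 6^2 + 6 = 42; next = 41
base 6: 41 = 6^2 + 5; at 7: 7^2 + 5 = 54; next = 53

41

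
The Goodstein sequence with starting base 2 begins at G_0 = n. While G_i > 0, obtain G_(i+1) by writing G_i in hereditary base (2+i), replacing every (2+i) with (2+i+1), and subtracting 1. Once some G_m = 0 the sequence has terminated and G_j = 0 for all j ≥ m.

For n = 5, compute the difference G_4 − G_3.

308

[0] 5 ≡ 2^2 + 1 (base 2). Lift 3: 28. −1: 27.
[1] 27 ≡ 3^3 (base 3). Lift 4: 256. −1: 255.
[2] 255 ≡ 3·4^3 + 3·4^2 + 3·4 + 3 (base 4). Lift 5: 468. −1: 467.
[3] 467 ≡ 3·5^3 + 3·5^2 + 3·5 + 2 (base 5). Lift 6: 776. −1: 775.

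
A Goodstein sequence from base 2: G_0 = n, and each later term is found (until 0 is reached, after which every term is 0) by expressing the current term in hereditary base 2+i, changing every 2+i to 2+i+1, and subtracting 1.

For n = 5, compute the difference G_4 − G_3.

308

G_0 = 5. HB_2(5) = 2^2 + 1. Bump = 28. G_1 = 27.
G_1 = 27. HB_3(27) = 3^3. Bump = 256. G_2 = 255.
G_2 = 255. HB_4(255) = 3·4^3 + 3·4^2 + 3·4 + 3. Bump = 468. G_3 = 467.
G_3 = 467. HB_5(467) = 3·5^3 + 3·5^2 + 3·5 + 2. Bump = 776. G_4 = 775.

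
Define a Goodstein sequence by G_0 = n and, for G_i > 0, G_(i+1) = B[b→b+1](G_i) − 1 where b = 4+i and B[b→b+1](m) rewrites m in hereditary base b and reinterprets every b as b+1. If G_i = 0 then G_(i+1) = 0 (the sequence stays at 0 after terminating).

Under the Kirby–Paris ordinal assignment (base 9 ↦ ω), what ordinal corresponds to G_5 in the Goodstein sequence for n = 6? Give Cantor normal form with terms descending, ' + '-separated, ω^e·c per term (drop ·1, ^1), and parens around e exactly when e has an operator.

4

base 4: 6 = 4 + 2; at 5: 5 + 2 = 7; next = 6
base 5: 6 = 5 + 1; at 6: 6 + 1 = 7; next = 6
base 6: 6 = 6; at 7: 7 = 7; next = 6
base 7: 6 = 6; at 8: 6 = 6; next = 5
base 8: 5 = 5; at 9: 5 = 5; next = 4
base 9: 4 = 4; at 10: 4 = 4; next = 3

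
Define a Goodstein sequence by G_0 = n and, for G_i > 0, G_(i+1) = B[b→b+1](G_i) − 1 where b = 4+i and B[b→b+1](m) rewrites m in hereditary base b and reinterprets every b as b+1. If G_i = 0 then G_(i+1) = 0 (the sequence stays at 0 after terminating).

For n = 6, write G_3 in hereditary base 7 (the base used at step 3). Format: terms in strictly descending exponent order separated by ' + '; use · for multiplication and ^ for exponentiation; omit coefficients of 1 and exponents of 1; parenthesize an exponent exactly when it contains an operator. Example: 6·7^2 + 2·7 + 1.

G_0 = 6. HB_4(6) = 4 + 2. Bump = 7. G_1 = 6.
G_1 = 6. HB_5(6) = 5 + 1. Bump = 7. G_2 = 6.
G_2 = 6. HB_6(6) = 6. Bump = 7. G_3 = 6.

6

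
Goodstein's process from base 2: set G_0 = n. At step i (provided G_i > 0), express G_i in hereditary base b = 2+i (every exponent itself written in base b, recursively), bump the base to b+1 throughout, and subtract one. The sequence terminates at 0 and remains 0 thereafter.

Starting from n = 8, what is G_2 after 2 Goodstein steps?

553

G_0=8  [base 2] 2^(2 + 1)  →[2↦3]→  3^(3 + 1) = 81  −1 ⇒ G_1=80
G_1=80  [base 3] 2·3^3 + 2·3^2 + 2·3 + 2  →[3↦4]→  2·4^4 + 2·4^2 + 2·4 + 2 = 554  −1 ⇒ G_2=553
G_2=553  [base 4] 2·4^4 + 2·4^2 + 2·4 + 1  →[4↦5]→  2·5^5 + 2·5^2 + 2·5 + 1 = 6311  −1 ⇒ G_3=6310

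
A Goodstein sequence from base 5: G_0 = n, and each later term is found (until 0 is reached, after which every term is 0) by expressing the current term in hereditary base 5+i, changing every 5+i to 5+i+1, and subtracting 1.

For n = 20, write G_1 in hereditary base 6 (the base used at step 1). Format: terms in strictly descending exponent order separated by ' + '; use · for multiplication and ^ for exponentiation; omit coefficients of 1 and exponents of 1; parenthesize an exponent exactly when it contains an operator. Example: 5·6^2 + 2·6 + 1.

20 —HB5→ 4·5 —bump→ 4·6 = 24 —(−1)→ 23
23 —HB6→ 3·6 + 5 —bump→ 3·7 + 5 = 26 —(−1)→ 25

3·6 + 5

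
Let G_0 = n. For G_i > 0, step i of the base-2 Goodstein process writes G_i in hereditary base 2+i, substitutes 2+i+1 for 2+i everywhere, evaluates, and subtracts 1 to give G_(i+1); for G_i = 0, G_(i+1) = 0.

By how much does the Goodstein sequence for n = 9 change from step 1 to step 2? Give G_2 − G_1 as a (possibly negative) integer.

G_0=9  [base 2] 2^(2 + 1) + 1  →[2↦3]→  3^(3 + 1) + 1 = 82  −1 ⇒ G_1=81
G_1=81  [base 3] 3^(3 + 1)  →[3↦4]→  4^(4 + 1) = 1024  −1 ⇒ G_2=1023

942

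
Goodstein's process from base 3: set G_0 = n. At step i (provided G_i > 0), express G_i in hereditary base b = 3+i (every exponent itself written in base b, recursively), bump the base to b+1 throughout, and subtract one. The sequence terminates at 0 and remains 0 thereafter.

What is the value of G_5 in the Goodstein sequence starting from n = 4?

step 0: 4 = 3 + 1; sub 4 for 3: 4 + 1; = 5; G_1 = 5−1 = 4
step 1: 4 = 4; sub 5 for 4: 5; = 5; G_2 = 5−1 = 4
step 2: 4 = 4; sub 6 for 5: 4; = 4; G_3 = 4−1 = 3
step 3: 3 = 3; sub 7 for 6: 3; = 3; G_4 = 3−1 = 2
step 4: 2 = 2; sub 8 for 7: 2; = 2; G_5 = 2−1 = 1
step 5: 1 = 1; sub 9 for 8: 1; = 1; G_6 = 1−1 = 0

1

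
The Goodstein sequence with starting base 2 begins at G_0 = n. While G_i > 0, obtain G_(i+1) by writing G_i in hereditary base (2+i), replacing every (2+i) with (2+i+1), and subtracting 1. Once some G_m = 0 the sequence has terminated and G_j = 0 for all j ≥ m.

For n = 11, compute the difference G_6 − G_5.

128452926

11 —HB2→ 2^(2 + 1) + 2 + 1 —bump→ 3^(3 + 1) + 3 + 1 = 85 —(−1)→ 84
84 —HB3→ 3^(3 + 1) + 3 —bump→ 4^(4 + 1) + 4 = 1028 —(−1)→ 1027
1027 —HB4→ 4^(4 + 1) + 3 —bump→ 5^(5 + 1) + 3 = 15628 —(−1)→ 15627
15627 —HB5→ 5^(5 + 1) + 2 —bump→ 6^(6 + 1) + 2 = 279938 —(−1)→ 279937
279937 —HB6→ 6^(6 + 1) + 1 —bump→ 7^(7 + 1) + 1 = 5764802 —(−1)→ 5764801
5764801 —HB7→ 7^(7 + 1) —bump→ 8^(8 + 1) = 134217728 —(−1)→ 134217727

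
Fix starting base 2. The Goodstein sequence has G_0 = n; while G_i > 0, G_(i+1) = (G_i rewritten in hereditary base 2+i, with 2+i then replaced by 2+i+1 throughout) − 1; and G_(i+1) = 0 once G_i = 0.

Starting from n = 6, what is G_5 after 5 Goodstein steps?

98039

step 0: 6 = 2^2 + 2; sub 3 for 2: 3^3 + 3; = 30; G_1 = 30−1 = 29
step 1: 29 = 3^3 + 2; sub 4 for 3: 4^4 + 2; = 258; G_2 = 258−1 = 257
step 2: 257 = 4^4 + 1; sub 5 for 4: 5^5 + 1; = 3126; G_3 = 3126−1 = 3125
step 3: 3125 = 5^5; sub 6 for 5: 6^6; = 46656; G_4 = 46656−1 = 46655
step 4: 46655 = 5·6^5 + 5·6^4 + 5·6^3 + 5·6^2 + 5·6 + 5; sub 7 for 6: 5·7^5 + 5·7^4 + 5·7^3 + 5·7^2 + 5·7 + 5; = 98040; G_5 = 98040−1 = 98039
step 5: 98039 = 5·7^5 + 5·7^4 + 5·7^3 + 5·7^2 + 5·7 + 4; sub 8 for 7: 5·8^5 + 5·8^4 + 5·8^3 + 5·8^2 + 5·8 + 4; = 187244; G_6 = 187244−1 = 187243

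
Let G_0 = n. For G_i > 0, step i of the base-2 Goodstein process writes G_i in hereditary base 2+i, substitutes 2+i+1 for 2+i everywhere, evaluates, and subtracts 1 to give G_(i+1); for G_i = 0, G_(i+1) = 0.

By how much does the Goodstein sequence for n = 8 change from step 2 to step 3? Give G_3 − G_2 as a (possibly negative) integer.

i=0: 8 = 2^(2 + 1) (b=2); 2→3: 3^(3 + 1) = 81; 81−1 = 80
i=1: 80 = 2·3^3 + 2·3^2 + 2·3 + 2 (b=3); 3→4: 2·4^4 + 2·4^2 + 2·4 + 2 = 554; 554−1 = 553
i=2: 553 = 2·4^4 + 2·4^2 + 2·4 + 1 (b=4); 4→5: 2·5^5 + 2·5^2 + 2·5 + 1 = 6311; 6311−1 = 6310

5757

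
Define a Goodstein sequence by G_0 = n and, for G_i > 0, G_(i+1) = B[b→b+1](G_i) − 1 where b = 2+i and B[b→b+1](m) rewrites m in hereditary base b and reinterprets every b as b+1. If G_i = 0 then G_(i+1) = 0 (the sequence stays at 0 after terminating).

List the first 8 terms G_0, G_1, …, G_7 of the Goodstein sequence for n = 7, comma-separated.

[0] 7 ≡ 2^2 + 2 + 1 (base 2). Lift 3: 31. −1: 30.
[1] 30 ≡ 3^3 + 3 (base 3). Lift 4: 260. −1: 259.
[2] 259 ≡ 4^4 + 3 (base 4). Lift 5: 3128. −1: 3127.
[3] 3127 ≡ 5^5 + 2 (base 5). Lift 6: 46658. −1: 46657.
[4] 46657 ≡ 6^6 + 1 (base 6). Lift 7: 823544. −1: 823543.
[5] 823543 ≡ 7^7 (base 7). Lift 8: 16777216. −1: 16777215.
[6] 16777215 ≡ 7·8^7 + 7·8^6 + 7·8^5 + 7·8^4 + 7·8^3 + 7·8^2 + 7·8 + 7 (base 8). Lift 9: 37665880. −1: 37665879.

7, 30, 259, 3127, 46657, 823543, 16777215, 37665879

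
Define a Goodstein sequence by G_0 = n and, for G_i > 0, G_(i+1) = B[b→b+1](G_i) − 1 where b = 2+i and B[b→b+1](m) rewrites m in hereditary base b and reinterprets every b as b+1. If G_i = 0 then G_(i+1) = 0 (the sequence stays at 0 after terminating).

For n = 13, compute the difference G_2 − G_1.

base 2: 13 = 2^(2 + 1) + 2^2 + 1; at 3: 3^(3 + 1) + 3^3 + 1 = 109; next = 108
base 3: 108 = 3^(3 + 1) + 3^3; at 4: 4^(4 + 1) + 4^4 = 1280; next = 1279

1171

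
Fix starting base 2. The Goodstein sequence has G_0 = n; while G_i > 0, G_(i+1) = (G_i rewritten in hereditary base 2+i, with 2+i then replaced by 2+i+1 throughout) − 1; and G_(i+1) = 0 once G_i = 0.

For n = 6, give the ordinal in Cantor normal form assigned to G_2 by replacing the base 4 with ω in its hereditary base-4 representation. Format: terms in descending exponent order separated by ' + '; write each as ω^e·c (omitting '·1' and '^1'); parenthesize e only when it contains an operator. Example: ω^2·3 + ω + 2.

base 2: 6 = 2^2 + 2; at 3: 3^3 + 3 = 30; next = 29
base 3: 29 = 3^3 + 2; at 4: 4^4 + 2 = 258; next = 257
base 4: 257 = 4^4 + 1; at 5: 5^5 + 1 = 3126; next = 3125

ω^ω + 1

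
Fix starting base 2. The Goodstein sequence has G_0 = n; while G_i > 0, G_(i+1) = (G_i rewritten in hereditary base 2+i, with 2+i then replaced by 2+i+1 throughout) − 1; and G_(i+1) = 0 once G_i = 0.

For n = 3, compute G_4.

[0] 3 ≡ 2 + 1 (base 2). Lift 3: 4. −1: 3.
[1] 3 ≡ 3 (base 3). Lift 4: 4. −1: 3.
[2] 3 ≡ 3 (base 4). Lift 5: 3. −1: 2.
[3] 2 ≡ 2 (base 5). Lift 6: 2. −1: 1.

1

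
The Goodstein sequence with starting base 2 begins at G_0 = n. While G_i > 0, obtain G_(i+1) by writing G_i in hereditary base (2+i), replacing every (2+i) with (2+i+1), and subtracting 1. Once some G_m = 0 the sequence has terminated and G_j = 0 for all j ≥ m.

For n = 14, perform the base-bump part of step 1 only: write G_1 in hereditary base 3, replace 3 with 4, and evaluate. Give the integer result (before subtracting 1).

G_0=14  [base 2] 2^(2 + 1) + 2^2 + 2  →[2↦3]→  3^(3 + 1) + 3^3 + 3 = 111  −1 ⇒ G_1=110
G_1=110  [base 3] 3^(3 + 1) + 3^3 + 2  →[3↦4]→  4^(4 + 1) + 4^4 + 2 = 1282  −1 ⇒ G_2=1281

1282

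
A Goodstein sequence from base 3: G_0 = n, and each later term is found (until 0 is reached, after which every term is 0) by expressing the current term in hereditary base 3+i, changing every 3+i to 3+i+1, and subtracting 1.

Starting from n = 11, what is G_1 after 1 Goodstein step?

17

(0) 11|_3 = 3^2 + 2 ↦ 4^2 + 2|_4 = 18 ⇒ 17
(1) 17|_4 = 4^2 + 1 ↦ 5^2 + 1|_5 = 26 ⇒ 25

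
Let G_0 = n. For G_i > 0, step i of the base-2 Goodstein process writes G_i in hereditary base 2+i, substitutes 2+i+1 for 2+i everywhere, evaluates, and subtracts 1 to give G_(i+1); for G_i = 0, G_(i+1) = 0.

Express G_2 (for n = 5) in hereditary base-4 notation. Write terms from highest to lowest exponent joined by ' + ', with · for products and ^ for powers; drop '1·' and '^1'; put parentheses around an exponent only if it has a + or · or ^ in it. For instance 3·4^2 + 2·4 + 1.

3·4^3 + 3·4^2 + 3·4 + 3

base 2: 5 = 2^2 + 1; at 3: 3^3 + 1 = 28; next = 27
base 3: 27 = 3^3; at 4: 4^4 = 256; next = 255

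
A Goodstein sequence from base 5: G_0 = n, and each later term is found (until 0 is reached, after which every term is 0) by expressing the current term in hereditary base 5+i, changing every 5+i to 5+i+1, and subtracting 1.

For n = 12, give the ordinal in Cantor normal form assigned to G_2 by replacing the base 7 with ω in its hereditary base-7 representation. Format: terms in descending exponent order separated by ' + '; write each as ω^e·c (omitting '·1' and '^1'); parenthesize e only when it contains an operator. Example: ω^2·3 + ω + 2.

(0) 12|_5 = 2·5 + 2 ↦ 2·6 + 2|_6 = 14 ⇒ 13
(1) 13|_6 = 2·6 + 1 ↦ 2·7 + 1|_7 = 15 ⇒ 14
(2) 14|_7 = 2·7 ↦ 2·8|_8 = 16 ⇒ 15

ω·2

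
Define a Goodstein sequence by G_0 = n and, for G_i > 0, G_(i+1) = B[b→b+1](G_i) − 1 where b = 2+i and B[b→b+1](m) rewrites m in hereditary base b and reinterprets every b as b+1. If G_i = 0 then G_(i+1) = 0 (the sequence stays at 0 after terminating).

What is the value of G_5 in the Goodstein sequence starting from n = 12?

5764910

12 —HB2→ 2^(2 + 1) + 2^2 —bump→ 3^(3 + 1) + 3^3 = 108 —(−1)→ 107
107 —HB3→ 3^(3 + 1) + 2·3^2 + 2·3 + 2 —bump→ 4^(4 + 1) + 2·4^2 + 2·4 + 2 = 1066 —(−1)→ 1065
1065 —HB4→ 4^(4 + 1) + 2·4^2 + 2·4 + 1 —bump→ 5^(5 + 1) + 2·5^2 + 2·5 + 1 = 15686 —(−1)→ 15685
15685 —HB5→ 5^(5 + 1) + 2·5^2 + 2·5 —bump→ 6^(6 + 1) + 2·6^2 + 2·6 = 280020 —(−1)→ 280019
280019 —HB6→ 6^(6 + 1) + 2·6^2 + 6 + 5 —bump→ 7^(7 + 1) + 2·7^2 + 7 + 5 = 5764911 —(−1)→ 5764910
5764910 —HB7→ 7^(7 + 1) + 2·7^2 + 7 + 4 —bump→ 8^(8 + 1) + 2·8^2 + 8 + 4 = 134217868 —(−1)→ 134217867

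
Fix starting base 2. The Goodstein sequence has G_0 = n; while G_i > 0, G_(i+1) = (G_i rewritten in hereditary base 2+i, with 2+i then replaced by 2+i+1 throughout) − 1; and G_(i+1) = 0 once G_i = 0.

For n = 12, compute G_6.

134217867

base 2: 12 = 2^(2 + 1) + 2^2; at 3: 3^(3 + 1) + 3^3 = 108; next = 107
base 3: 107 = 3^(3 + 1) + 2·3^2 + 2·3 + 2; at 4: 4^(4 + 1) + 2·4^2 + 2·4 + 2 = 1066; next = 1065
base 4: 1065 = 4^(4 + 1) + 2·4^2 + 2·4 + 1; at 5: 5^(5 + 1) + 2·5^2 + 2·5 + 1 = 15686; next = 15685
base 5: 15685 = 5^(5 + 1) + 2·5^2 + 2·5; at 6: 6^(6 + 1) + 2·6^2 + 2·6 = 280020; next = 280019
base 6: 280019 = 6^(6 + 1) + 2·6^2 + 6 + 5; at 7: 7^(7 + 1) + 2·7^2 + 7 + 5 = 5764911; next = 5764910
base 7: 5764910 = 7^(7 + 1) + 2·7^2 + 7 + 4; at 8: 8^(8 + 1) + 2·8^2 + 8 + 4 = 134217868; next = 134217867
base 8: 134217867 = 8^(8 + 1) + 2·8^2 + 8 + 3; at 9: 9^(9 + 1) + 2·9^2 + 9 + 3 = 3486784575; next = 3486784574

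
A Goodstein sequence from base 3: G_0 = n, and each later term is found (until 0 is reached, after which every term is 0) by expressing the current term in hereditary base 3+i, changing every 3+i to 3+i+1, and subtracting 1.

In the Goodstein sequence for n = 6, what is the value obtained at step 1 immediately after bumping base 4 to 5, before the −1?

8

[0] 6 ≡ 2·3 (base 3). Lift 4: 8. −1: 7.
[1] 7 ≡ 4 + 3 (base 4). Lift 5: 8. −1: 7.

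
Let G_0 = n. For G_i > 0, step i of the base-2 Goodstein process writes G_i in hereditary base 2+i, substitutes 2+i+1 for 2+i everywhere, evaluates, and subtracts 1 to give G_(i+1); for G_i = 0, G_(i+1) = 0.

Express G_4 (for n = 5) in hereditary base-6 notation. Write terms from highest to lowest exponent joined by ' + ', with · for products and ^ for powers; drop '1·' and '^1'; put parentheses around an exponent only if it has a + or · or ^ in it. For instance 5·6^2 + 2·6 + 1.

[0] 5 ≡ 2^2 + 1 (base 2). Lift 3: 28. −1: 27.
[1] 27 ≡ 3^3 (base 3). Lift 4: 256. −1: 255.
[2] 255 ≡ 3·4^3 + 3·4^2 + 3·4 + 3 (base 4). Lift 5: 468. −1: 467.
[3] 467 ≡ 3·5^3 + 3·5^2 + 3·5 + 2 (base 5). Lift 6: 776. −1: 775.
[4] 775 ≡ 3·6^3 + 3·6^2 + 3·6 + 1 (base 6). Lift 7: 1198. −1: 1197.

3·6^3 + 3·6^2 + 3·6 + 1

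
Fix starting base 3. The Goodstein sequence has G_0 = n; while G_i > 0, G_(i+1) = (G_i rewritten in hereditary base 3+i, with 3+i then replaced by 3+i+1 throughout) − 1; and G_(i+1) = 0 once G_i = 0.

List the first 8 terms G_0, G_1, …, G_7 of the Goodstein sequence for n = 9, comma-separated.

9, 15, 17, 19, 21, 23, 24, 25

base 3: 9 = 3^2; at 4: 4^2 = 16; next = 15
base 4: 15 = 3·4 + 3; at 5: 3·5 + 3 = 18; next = 17
base 5: 17 = 3·5 + 2; at 6: 3·6 + 2 = 20; next = 19
base 6: 19 = 3·6 + 1; at 7: 3·7 + 1 = 22; next = 21
base 7: 21 = 3·7; at 8: 3·8 = 24; next = 23
base 8: 23 = 2·8 + 7; at 9: 2·9 + 7 = 25; next = 24
base 9: 24 = 2·9 + 6; at 10: 2·10 + 6 = 26; next = 25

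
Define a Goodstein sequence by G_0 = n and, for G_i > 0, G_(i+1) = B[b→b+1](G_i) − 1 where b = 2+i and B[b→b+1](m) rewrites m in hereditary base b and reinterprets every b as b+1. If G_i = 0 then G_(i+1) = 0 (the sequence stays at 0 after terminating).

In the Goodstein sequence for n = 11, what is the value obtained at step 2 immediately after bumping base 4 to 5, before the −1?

11 —HB2→ 2^(2 + 1) + 2 + 1 —bump→ 3^(3 + 1) + 3 + 1 = 85 —(−1)→ 84
84 —HB3→ 3^(3 + 1) + 3 —bump→ 4^(4 + 1) + 4 = 1028 —(−1)→ 1027

15628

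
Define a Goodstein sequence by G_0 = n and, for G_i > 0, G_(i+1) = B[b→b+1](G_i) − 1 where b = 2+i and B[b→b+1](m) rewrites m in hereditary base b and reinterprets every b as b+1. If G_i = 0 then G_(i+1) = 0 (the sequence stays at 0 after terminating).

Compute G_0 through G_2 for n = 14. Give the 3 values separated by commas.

14, 110, 1281

[0] 14 ≡ 2^(2 + 1) + 2^2 + 2 (base 2). Lift 3: 111. −1: 110.
[1] 110 ≡ 3^(3 + 1) + 3^3 + 2 (base 3). Lift 4: 1282. −1: 1281.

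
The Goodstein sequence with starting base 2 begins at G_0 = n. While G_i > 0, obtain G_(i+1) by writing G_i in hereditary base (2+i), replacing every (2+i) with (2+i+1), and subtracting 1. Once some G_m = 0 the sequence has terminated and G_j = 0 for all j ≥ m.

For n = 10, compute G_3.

step 0: 10 = 2^(2 + 1) + 2; sub 3 for 2: 3^(3 + 1) + 3; = 84; G_1 = 84−1 = 83
step 1: 83 = 3^(3 + 1) + 2; sub 4 for 3: 4^(4 + 1) + 2; = 1026; G_2 = 1026−1 = 1025
step 2: 1025 = 4^(4 + 1) + 1; sub 5 for 4: 5^(5 + 1) + 1; = 15626; G_3 = 15626−1 = 15625
step 3: 15625 = 5^(5 + 1); sub 6 for 5: 6^(6 + 1); = 279936; G_4 = 279936−1 = 279935

15625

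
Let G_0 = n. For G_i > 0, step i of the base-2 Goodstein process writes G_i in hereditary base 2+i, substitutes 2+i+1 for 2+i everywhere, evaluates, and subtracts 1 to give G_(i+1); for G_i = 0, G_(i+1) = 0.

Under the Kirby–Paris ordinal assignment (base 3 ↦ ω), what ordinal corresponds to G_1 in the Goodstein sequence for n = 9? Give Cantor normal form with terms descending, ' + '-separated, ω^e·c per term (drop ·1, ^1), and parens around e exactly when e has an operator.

ω^(ω + 1)

G_0 = 9. HB_2(9) = 2^(2 + 1) + 1. Bump = 82. G_1 = 81.
G_1 = 81. HB_3(81) = 3^(3 + 1). Bump = 1024. G_2 = 1023.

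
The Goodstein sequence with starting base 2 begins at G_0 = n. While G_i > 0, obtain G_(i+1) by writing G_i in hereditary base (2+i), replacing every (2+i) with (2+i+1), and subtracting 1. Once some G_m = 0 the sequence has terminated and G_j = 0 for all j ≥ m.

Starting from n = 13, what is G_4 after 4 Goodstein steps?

280711

[0] 13 ≡ 2^(2 + 1) + 2^2 + 1 (base 2). Lift 3: 109. −1: 108.
[1] 108 ≡ 3^(3 + 1) + 3^3 (base 3). Lift 4: 1280. −1: 1279.
[2] 1279 ≡ 4^(4 + 1) + 3·4^3 + 3·4^2 + 3·4 + 3 (base 4). Lift 5: 16093. −1: 16092.
[3] 16092 ≡ 5^(5 + 1) + 3·5^3 + 3·5^2 + 3·5 + 2 (base 5). Lift 6: 280712. −1: 280711.
[4] 280711 ≡ 6^(6 + 1) + 3·6^3 + 3·6^2 + 3·6 + 1 (base 6). Lift 7: 5765999. −1: 5765998.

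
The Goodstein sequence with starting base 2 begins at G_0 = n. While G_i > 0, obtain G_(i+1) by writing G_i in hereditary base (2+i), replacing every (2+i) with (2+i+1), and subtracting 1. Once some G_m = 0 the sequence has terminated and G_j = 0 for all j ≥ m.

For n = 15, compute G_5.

6588344

15 —HB2→ 2^(2 + 1) + 2^2 + 2 + 1 —bump→ 3^(3 + 1) + 3^3 + 3 + 1 = 112 —(−1)→ 111
111 —HB3→ 3^(3 + 1) + 3^3 + 3 —bump→ 4^(4 + 1) + 4^4 + 4 = 1284 —(−1)→ 1283
1283 —HB4→ 4^(4 + 1) + 4^4 + 3 —bump→ 5^(5 + 1) + 5^5 + 3 = 18753 —(−1)→ 18752
18752 —HB5→ 5^(5 + 1) + 5^5 + 2 —bump→ 6^(6 + 1) + 6^6 + 2 = 326594 —(−1)→ 326593
326593 —HB6→ 6^(6 + 1) + 6^6 + 1 —bump→ 7^(7 + 1) + 7^7 + 1 = 6588345 —(−1)→ 6588344
6588344 —HB7→ 7^(7 + 1) + 7^7 —bump→ 8^(8 + 1) + 8^8 = 150994944 —(−1)→ 150994943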